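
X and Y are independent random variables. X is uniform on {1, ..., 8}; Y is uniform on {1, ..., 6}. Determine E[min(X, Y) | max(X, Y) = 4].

16/7

Outcomes with max(X, Y) = 4: (1,4), (2,4), (3,4), (4,1), (4,2), (4,3), (4,4), each with probability 1/48.
E[min(X, Y) | max(X, Y) = 4] = (1 + 2 + 3 + 1 + 2 + 3 + 4) / 7 = 16/7.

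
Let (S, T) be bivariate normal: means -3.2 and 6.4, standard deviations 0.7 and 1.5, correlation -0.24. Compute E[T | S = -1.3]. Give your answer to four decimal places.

5.4229

E[T | S=x] = μ_T + ρ(σ_T/σ_S)(x − μ_S) for jointly normal variables.
E[T | S=-1.3] = 6.4 + (-0.24)·(1.5/0.7)·(-1.3 − (-3.2)) = 6.4 + (-0.514286)·(1.9) = 5.4229.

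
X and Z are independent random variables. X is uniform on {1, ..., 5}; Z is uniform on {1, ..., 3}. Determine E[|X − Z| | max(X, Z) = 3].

Outcomes with max(X, Z) = 3: (1,3), (2,3), (3,1), (3,2), (3,3), each with probability 1/15.
E[|X − Z| | max(X, Z) = 3] = (2 + 1 + 2 + 1 + 0) / 5 = 6/5.

6/5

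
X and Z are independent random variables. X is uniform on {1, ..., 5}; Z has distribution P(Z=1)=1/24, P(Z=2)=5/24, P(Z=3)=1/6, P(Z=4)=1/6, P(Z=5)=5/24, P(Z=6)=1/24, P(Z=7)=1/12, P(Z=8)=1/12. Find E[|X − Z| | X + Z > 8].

P(X + Z > 8) = 7/24.
Summing |X−Z|·P(x,y) over outcomes with X + Z > 8 gives 31/40.
E[|X − Z| | X + Z > 8] = (31/40) / (7/24) = 93/35.

93/35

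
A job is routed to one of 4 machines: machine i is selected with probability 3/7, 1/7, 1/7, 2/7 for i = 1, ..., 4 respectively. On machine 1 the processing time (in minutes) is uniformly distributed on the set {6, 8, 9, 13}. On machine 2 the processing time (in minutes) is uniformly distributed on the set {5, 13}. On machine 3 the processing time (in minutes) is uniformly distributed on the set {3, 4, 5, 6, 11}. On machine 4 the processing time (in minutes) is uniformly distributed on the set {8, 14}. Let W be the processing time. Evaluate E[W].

319/35

E[W | machine 1] = (6+8+9+13)/4 = 9.
E[W | machine 2] = (5+13)/2 = 9.
E[W | machine 3] = (3+4+5+6+11)/5 = 29/5.
E[W | machine 4] = (8+14)/2 = 11.
By the law of total expectation,
E[W] = (3/7)·(9) + (1/7)·(9) + (1/7)·(29/5) + (2/7)·(11) = 319/35.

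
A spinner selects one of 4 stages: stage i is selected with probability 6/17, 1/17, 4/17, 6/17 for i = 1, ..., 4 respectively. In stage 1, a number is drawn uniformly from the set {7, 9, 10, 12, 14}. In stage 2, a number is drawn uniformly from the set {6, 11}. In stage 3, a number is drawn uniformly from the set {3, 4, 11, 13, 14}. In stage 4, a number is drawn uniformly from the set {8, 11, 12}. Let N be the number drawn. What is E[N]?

1689/170

E[N | stage 1] = (7+9+10+12+14)/5 = 52/5.
E[N | stage 2] = (6+11)/2 = 17/2.
E[N | stage 3] = (3+4+11+13+14)/5 = 9.
E[N | stage 4] = (8+11+12)/3 = 31/3.
E[N] = (6/17)·(52/5) + (1/17)·(17/2) + (4/17)·(9) + (6/17)·(31/3) = 1689/170.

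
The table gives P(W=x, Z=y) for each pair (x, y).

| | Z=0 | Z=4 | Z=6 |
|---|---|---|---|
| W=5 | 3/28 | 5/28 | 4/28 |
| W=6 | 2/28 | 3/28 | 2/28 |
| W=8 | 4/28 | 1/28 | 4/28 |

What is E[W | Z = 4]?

17/3

P(Z = 4) = 9/28.
Σ W·P over the event = 5·(5/28) + 6·(3/28) + 8·(1/28) = 51/28.
E[W | Z = 4] = (51/28) / (9/28) = 17/3.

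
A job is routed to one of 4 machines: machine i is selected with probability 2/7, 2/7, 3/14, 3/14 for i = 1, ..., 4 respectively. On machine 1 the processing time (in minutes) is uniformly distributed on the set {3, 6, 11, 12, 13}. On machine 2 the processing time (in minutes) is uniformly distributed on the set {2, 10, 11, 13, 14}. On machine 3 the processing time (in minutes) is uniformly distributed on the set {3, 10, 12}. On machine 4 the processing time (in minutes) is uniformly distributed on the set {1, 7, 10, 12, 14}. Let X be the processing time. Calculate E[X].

91/10

E[X | machine 1] = (3+6+11+12+13)/5 = 9.
E[X | machine 2] = (2+10+11+13+14)/5 = 10.
E[X | machine 3] = (3+10+12)/3 = 25/3.
E[X | machine 4] = (1+7+10+12+14)/5 = 44/5.
By the law of total expectation,
E[X] = (2/7)·(9) + (2/7)·(10) + (3/14)·(25/3) + (3/14)·(44/5) = 91/10.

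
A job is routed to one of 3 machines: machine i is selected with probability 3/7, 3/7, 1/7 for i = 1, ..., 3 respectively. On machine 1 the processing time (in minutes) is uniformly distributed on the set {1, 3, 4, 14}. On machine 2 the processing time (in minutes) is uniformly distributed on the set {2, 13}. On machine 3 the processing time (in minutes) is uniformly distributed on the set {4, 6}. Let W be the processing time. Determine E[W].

E[W | machine 1] = (1+3+4+14)/4 = 11/2.
E[W | machine 2] = (2+13)/2 = 15/2.
E[W | machine 3] = (4+6)/2 = 5.
E[W] = (3/7)·(11/2) + (3/7)·(15/2) + (1/7)·(5) = 44/7.

44/7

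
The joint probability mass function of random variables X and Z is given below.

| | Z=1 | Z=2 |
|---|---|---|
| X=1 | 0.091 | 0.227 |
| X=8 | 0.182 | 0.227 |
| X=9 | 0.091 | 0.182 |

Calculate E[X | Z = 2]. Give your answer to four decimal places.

P(Z = 2) = 0.636.
Summing X·P(X=x,Z=y) over the conditioning event gives 3.681.
E[X | Z = 2] = (3.681) / (0.636) = 5.7877.

5.7877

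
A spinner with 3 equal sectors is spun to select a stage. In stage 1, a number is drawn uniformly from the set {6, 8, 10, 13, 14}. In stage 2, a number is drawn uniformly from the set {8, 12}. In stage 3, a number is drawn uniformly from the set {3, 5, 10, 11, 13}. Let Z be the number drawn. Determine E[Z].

143/15

E[Z | stage 1] = (6+8+10+13+14)/5 = 51/5.
E[Z | stage 2] = (8+12)/2 = 10.
E[Z | stage 3] = (3+5+10+11+13)/5 = 42/5.
E[Z] = (1/3)·(51/5) + (1/3)·(10) + (1/3)·(42/5) = 143/15.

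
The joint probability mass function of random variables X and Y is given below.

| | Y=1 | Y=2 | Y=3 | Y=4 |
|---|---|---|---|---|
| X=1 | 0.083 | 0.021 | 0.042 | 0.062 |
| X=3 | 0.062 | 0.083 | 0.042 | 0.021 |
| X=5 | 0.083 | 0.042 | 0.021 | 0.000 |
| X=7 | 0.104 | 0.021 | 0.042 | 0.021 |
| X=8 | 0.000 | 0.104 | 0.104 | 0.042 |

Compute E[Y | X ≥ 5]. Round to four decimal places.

2.1815

P(X ≥ 5) = 0.584.
Summing Y·P(X=x,Y=y) over the conditioning event gives 1.274.
E[Y | X ≥ 5] = (1.274) / (0.584) = 2.1815.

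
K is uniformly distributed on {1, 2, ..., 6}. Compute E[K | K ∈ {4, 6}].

5

P(K ∈ {4, 6}) = 1/3.
Σ over the event: 4·1/6 + 6·1/6 = 5/3.
E[K | K ∈ {4, 6}] = (5/3) / (1/3) = 5.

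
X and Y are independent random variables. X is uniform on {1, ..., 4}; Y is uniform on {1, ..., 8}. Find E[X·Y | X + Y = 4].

10/3

Outcomes with X + Y = 4: (1,3), (2,2), (3,1), each with probability 1/32.
E[X·Y | X + Y = 4] = (3 + 4 + 3) / 3 = 10/3.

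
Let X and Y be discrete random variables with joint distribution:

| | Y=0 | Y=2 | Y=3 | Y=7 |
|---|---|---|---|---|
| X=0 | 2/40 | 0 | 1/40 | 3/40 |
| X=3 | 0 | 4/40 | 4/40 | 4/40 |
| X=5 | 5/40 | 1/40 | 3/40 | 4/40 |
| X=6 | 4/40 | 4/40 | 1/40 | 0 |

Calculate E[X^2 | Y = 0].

269/11

P(Y = 0) = 11/40.
Σ X^2·P over the event = 0·(2/40) + 25·(5/40) + 36·(4/40) = 269/40.
E[X^2 | Y = 0] = (269/40) / (11/40) = 269/11.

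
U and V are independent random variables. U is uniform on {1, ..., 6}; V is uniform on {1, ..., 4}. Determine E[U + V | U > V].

47/7

P(U > V) = 7/12.
Summing (U+V)·P(x,y) over outcomes with U > V gives 47/12.
E[U + V | U > V] = (47/12) / (7/12) = 47/7.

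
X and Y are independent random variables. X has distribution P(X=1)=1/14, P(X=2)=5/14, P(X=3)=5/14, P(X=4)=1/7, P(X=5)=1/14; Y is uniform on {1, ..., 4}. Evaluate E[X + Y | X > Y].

P(X > Y) = 25/56.
Summing (X+Y)·P(x,y) over outcomes with X > Y gives 9/4.
E[X + Y | X > Y] = (9/4) / (25/56) = 126/25.

126/25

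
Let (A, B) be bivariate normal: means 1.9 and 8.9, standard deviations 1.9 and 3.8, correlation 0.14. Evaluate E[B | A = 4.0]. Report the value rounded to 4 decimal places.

For a bivariate normal, E[B | A=x] = μ_B + ρ·(σ_B/σ_A)·(x − μ_A).
E[B | A=4.0] = 8.9 + (0.14)·(3.8/1.9)·(4.0 − (1.9)) = 8.9 + (0.28)·(2.1) = 9.4880.

9.4880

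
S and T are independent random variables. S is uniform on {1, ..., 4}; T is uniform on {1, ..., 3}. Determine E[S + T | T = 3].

P(T = 3) = 1/3.
Summing (S+T)·P(x,y) over outcomes with T = 3 gives 11/6.
E[S + T | T = 3] = (11/6) / (1/3) = 11/2.

11/2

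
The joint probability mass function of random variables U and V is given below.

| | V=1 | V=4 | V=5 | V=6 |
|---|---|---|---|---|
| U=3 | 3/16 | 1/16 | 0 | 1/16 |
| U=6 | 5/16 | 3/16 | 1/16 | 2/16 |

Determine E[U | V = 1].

P(V = 1) = 1/2.
Summing U·P(U=x,V=y) over the conditioning event gives 39/16.
E[U | V = 1] = (39/16) / (1/2) = 39/8.

39/8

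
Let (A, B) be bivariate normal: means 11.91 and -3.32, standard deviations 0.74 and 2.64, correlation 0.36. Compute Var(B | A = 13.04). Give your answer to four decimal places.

6.0663

The conditional variance in a bivariate normal is σ_B²(1 − ρ²), independent of x.
Var(B | A=13.04) = (2.64)²·(1 − (0.36)²) = 6.9696·0.8704 = 6.0663.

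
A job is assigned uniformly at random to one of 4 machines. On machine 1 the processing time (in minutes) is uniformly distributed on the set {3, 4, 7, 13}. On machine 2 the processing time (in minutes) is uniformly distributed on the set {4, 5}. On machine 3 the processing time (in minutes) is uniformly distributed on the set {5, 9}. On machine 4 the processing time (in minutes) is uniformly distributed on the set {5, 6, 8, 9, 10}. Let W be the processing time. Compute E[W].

E[W | machine 1] = (3+4+7+13)/4 = 27/4.
E[W | machine 2] = (4+5)/2 = 9/2.
E[W | machine 3] = (5+9)/2 = 7.
E[W | machine 4] = (5+6+8+9+10)/5 = 38/5.
By the law of total expectation,
E[W] = (1/4)·(27/4) + (1/4)·(9/2) + (1/4)·(7) + (1/4)·(38/5) = 517/80.

517/80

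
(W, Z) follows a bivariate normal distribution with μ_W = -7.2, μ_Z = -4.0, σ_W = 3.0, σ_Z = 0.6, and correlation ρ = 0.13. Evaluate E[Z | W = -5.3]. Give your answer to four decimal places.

-3.9506

The regression of Z on W has slope ρ·σ_Z/σ_W and passes through (μ_W, μ_Z).
E[Z | W=-5.3] = -4.0 + (0.13)·(0.6/3.0)·(-5.3 − (-7.2)) = -4.0 + (0.026)·(1.9) = -3.9506.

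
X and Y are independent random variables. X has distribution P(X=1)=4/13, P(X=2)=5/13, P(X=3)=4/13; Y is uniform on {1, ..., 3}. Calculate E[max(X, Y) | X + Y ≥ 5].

3

P(X + Y ≥ 5) = 1/3.
Summing max(X,Y)·P(x,y) over outcomes with X + Y ≥ 5 gives 1.
E[max(X, Y) | X + Y ≥ 5] = (1) / (1/3) = 3.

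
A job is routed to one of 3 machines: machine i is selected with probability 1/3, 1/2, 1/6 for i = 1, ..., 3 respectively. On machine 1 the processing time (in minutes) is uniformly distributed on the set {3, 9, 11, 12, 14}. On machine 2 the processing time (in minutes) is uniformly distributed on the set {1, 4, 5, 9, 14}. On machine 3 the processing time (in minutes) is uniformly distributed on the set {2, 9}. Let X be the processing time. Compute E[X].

E[X | machine 1] = (3+9+11+12+14)/5 = 49/5.
E[X | machine 2] = (1+4+5+9+14)/5 = 33/5.
E[X | machine 3] = (2+9)/2 = 11/2.
By the law of total expectation,
E[X] = (1/3)·(49/5) + (1/2)·(33/5) + (1/6)·(11/2) = 449/60.

449/60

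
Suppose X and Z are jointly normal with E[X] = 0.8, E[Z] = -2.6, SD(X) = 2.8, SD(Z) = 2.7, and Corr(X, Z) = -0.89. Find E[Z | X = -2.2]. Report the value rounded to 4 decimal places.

-0.0254

The regression of Z on X has slope ρ·σ_Z/σ_X and passes through (μ_X, μ_Z).
E[Z | X=-2.2] = -2.6 + (-0.89)·(2.7/2.8)·(-2.2 − (0.8)) = -2.6 + (-0.85821)·(-3) = -0.0254.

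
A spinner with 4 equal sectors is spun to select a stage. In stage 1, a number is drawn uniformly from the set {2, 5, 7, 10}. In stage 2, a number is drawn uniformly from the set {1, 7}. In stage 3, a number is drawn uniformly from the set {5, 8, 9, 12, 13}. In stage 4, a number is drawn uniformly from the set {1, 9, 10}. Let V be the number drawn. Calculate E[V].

E[V | stage 1] = (2+5+7+10)/4 = 6.
E[V | stage 2] = (1+7)/2 = 4.
E[V | stage 3] = (5+8+9+12+13)/5 = 47/5.
E[V | stage 4] = (1+9+10)/3 = 20/3.
By the law of total expectation,
E[V] = (1/4)·(6) + (1/4)·(4) + (1/4)·(47/5) + (1/4)·(20/3) = 391/60.

391/60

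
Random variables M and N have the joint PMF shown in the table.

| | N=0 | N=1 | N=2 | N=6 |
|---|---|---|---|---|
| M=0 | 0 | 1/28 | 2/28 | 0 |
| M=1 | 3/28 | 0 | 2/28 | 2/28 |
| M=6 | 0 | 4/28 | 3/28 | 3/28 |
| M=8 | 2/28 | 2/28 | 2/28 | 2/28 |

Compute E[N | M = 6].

14/5

P(M = 6) = 5/14.
Σ N·P over the event = 1·(4/28) + 2·(3/28) + 6·(3/28) = 1.
E[N | M = 6] = (1) / (5/14) = 14/5.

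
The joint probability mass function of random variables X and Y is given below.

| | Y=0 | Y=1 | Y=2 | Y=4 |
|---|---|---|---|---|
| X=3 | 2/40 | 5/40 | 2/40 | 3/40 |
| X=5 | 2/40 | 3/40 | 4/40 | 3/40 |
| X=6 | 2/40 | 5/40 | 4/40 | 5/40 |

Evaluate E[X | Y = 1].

60/13

P(Y = 1) = 13/40.
Σ X·P over the event = 3·(5/40) + 5·(3/40) + 6·(5/40) = 3/2.
E[X | Y = 1] = (3/2) / (13/40) = 60/13.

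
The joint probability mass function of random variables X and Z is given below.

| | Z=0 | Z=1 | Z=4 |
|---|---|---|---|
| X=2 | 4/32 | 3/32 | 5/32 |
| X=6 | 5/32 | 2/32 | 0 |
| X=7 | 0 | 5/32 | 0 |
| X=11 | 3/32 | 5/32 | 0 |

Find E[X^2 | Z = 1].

934/15

P(Z = 1) = 15/32.
Σ X^2·P over the event = 4·(3/32) + 36·(2/32) + 49·(5/32) + 121·(5/32) = 467/16.
E[X^2 | Z = 1] = (467/16) / (15/32) = 934/15.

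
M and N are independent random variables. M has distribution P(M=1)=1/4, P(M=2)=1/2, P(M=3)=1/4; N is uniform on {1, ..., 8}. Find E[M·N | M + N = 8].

P(M + N = 8) = 1/8.
Summing MN·P(x,y) over outcomes with M + N = 8 gives 23/16.
E[M·N | M + N = 8] = (23/16) / (1/8) = 23/2.

23/2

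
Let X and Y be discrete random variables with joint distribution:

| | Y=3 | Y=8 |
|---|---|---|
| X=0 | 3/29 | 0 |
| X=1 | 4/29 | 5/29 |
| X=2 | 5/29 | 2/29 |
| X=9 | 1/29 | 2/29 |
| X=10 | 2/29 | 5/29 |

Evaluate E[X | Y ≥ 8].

11/2

P(Y ≥ 8) = 14/29.
Σ X·P over the event = 1·(5/29) + 2·(2/29) + 9·(2/29) + 10·(5/29) = 77/29.
E[X | Y ≥ 8] = (77/29) / (14/29) = 11/2.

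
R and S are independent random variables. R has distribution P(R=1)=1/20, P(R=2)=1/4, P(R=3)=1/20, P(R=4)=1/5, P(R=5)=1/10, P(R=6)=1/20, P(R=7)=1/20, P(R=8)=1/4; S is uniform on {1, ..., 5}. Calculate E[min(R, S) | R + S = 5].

17/11

P(R + S = 5) = 11/100.
Summing min(R,S)·P(x,y) over outcomes with R + S = 5 gives 17/100.
E[min(R, S) | R + S = 5] = (17/100) / (11/100) = 17/11.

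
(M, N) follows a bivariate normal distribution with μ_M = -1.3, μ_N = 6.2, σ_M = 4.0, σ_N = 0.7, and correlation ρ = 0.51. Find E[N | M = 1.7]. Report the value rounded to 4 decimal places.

6.4678

For a bivariate normal, E[N | M=x] = μ_N + ρ·(σ_N/σ_M)·(x − μ_M).
E[N | M=1.7] = 6.2 + (0.51)·(0.7/4.0)·(1.7 − (-1.3)) = 6.2 + (0.08925)·(3) = 6.4678.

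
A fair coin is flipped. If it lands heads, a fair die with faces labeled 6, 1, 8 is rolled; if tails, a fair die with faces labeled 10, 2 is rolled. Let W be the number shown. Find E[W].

E[W | heads] = (6+1+8)/3 = 5.
E[W | tails] = (10+2)/2 = 6.
By the law of total expectation,
E[W] = (1/2)·(5) + (1/2)·(6) = 11/2.

11/2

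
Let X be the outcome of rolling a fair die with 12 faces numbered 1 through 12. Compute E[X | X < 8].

4

Given X < 8, X is equally likely to be any of {1, 2, 3, 4, 5, 6, 7}.
E[X | X < 8] = (1 + 2 + 3 + 4 + 5 + 6 + 7) / 7 = 4.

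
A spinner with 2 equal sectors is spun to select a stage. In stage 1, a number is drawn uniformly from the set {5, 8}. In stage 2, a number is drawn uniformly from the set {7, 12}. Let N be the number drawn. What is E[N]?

8

E[N | stage 1] = (5+8)/2 = 13/2.
E[N | stage 2] = (7+12)/2 = 19/2.
E[N] = (1/2)·(13/2) + (1/2)·(19/2) = 8.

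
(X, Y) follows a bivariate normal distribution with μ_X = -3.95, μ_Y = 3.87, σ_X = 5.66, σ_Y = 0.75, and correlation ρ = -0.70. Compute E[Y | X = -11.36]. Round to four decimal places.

4.5573

For a bivariate normal, E[Y | X=x] = μ_Y + ρ·(σ_Y/σ_X)·(x − μ_X).
E[Y | X=-11.36] = 3.87 + (-0.70)·(0.75/5.66)·(-11.36 − (-3.95)) = 3.87 + (-0.092756)·(-7.41) = 4.5573.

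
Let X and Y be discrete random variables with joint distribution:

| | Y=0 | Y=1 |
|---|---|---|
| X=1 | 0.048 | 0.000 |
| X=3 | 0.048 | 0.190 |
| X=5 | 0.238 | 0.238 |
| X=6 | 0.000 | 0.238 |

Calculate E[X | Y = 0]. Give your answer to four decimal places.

P(Y = 0) = 0.334.
Σ X·P over the event = 1·(0.048) + 3·(0.048) + 5·(0.238) = 1.382.
E[X | Y = 0] = (1.382) / (0.334) = 4.1377.

4.1377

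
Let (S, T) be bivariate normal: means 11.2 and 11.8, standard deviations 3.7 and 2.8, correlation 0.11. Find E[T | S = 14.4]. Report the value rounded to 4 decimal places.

12.0664

The regression of T on S has slope ρ·σ_T/σ_S and passes through (μ_S, μ_T).
E[T | S=14.4] = 11.8 + (0.11)·(2.8/3.7)·(14.4 − (11.2)) = 11.8 + (0.083243)·(3.2) = 12.0664.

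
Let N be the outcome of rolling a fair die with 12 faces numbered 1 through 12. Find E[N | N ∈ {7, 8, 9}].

P(N ∈ {7, 8, 9}) = 1/4.
Σ over the event: 7·1/12 + 8·1/12 + 9·1/12 = 2.
E[N | N ∈ {7, 8, 9}] = (2) / (1/4) = 8.

8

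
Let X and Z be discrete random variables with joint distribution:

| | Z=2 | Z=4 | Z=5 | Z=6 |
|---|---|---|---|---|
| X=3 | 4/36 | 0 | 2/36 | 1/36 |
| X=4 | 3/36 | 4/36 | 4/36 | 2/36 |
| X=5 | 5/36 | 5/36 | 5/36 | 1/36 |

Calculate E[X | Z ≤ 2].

49/12

P(Z ≤ 2) = 1/3.
Σ X·P over the event = 3·(4/36) + 4·(3/36) + 5·(5/36) = 49/36.
E[X | Z ≤ 2] = (49/36) / (1/3) = 49/12.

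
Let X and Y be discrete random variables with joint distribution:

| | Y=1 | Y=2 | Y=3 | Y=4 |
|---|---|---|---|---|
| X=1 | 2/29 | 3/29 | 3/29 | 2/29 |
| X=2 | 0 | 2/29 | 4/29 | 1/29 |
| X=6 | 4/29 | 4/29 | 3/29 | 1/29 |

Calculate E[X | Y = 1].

P(Y = 1) = 6/29.
Σ X·P over the event = 1·(2/29) + 6·(4/29) = 26/29.
E[X | Y = 1] = (26/29) / (6/29) = 13/3.

13/3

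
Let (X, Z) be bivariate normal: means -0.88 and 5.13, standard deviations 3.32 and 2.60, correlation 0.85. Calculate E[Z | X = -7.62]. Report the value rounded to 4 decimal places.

0.6434

For a bivariate normal, E[Z | X=x] = μ_Z + ρ·(σ_Z/σ_X)·(x − μ_X).
E[Z | X=-7.62] = 5.13 + (0.85)·(2.60/3.32)·(-7.62 − (-0.88)) = 5.13 + (0.665663)·(-6.74) = 0.6434.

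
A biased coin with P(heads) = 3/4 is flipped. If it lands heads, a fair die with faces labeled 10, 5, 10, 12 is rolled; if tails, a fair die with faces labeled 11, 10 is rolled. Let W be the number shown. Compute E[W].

153/16

E[W | heads] = (10+5+10+12)/4 = 37/4.
E[W | tails] = (11+10)/2 = 21/2.
By the law of total expectation,
E[W] = (3/4)·(37/4) + (1/4)·(21/2) = 153/16.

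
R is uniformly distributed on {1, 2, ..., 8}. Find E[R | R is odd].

4

Given R is odd, R is equally likely to be any of {1, 3, 5, 7}.
E[R | R is odd] = (1 + 3 + 5 + 7) / 4 = 4.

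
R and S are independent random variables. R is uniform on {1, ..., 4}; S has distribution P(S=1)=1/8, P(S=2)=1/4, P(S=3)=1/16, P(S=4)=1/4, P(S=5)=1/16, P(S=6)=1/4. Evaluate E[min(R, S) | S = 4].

P(S = 4) = 1/4.
Summing min(R,S)·P(x,y) over outcomes with S = 4 gives 5/8.
E[min(R, S) | S = 4] = (5/8) / (1/4) = 5/2.

5/2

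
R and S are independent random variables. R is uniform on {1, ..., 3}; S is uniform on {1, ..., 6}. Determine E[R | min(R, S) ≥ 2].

Outcomes with min(R, S) ≥ 2: (2,2), (2,3), (2,4), (2,5), (2,6), (3,2), (3,3), (3,4), (3,5), (3,6), each with probability 1/18.
E[R | min(R, S) ≥ 2] = (2 + 2 + 2 + 2 + 2 + 3 + 3 + 3 + 3 + 3) / 10 = 5/2.

5/2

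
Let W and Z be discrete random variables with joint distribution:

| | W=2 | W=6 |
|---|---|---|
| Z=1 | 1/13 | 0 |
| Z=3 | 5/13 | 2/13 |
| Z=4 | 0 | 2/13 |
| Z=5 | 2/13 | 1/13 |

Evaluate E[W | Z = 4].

P(Z = 4) = 2/13.
Summing W·P(W=x,Z=y) over the conditioning event gives 12/13.
E[W | Z = 4] = (12/13) / (2/13) = 6.

6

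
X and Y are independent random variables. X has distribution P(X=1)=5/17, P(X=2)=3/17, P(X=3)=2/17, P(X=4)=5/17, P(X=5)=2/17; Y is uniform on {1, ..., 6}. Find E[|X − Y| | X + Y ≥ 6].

17/8

P(X + Y ≥ 6) = 32/51.
Summing |X−Y|·P(x,y) over outcomes with X + Y ≥ 6 gives 4/3.
E[|X − Y| | X + Y ≥ 6] = (4/3) / (32/51) = 17/8.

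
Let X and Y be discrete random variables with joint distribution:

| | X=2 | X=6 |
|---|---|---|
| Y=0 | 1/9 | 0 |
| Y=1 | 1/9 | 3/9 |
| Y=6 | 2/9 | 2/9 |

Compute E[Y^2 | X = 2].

73/4

P(X = 2) = 4/9.
Σ Y^2·P over the event = 0·(1/9) + 1·(1/9) + 36·(2/9) = 73/9.
E[Y^2 | X = 2] = (73/9) / (4/9) = 73/4.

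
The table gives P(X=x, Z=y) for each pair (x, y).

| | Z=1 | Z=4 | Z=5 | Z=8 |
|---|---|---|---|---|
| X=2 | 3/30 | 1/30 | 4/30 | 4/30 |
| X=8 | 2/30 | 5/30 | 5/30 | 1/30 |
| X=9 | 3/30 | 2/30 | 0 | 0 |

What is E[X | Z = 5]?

P(Z = 5) = 3/10.
Σ X·P over the event = 2·(4/30) + 8·(5/30) = 8/5.
E[X | Z = 5] = (8/5) / (3/10) = 16/3.

16/3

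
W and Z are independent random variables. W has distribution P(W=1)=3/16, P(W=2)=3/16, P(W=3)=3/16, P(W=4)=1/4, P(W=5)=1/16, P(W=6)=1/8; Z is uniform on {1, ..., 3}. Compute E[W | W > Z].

41/10

P(W > Z) = 5/8.
Summing W·P(x,y) over outcomes with W > Z gives 41/16.
E[W | W > Z] = (41/16) / (5/8) = 41/10.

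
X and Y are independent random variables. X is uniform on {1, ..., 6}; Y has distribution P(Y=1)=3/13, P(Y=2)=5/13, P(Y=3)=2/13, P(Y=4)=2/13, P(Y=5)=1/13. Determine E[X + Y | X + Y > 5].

P(X + Y > 5) = 15/26.
Summing (X+Y)·P(x,y) over outcomes with X + Y > 5 gives 335/78.
E[X + Y | X + Y > 5] = (335/78) / (15/26) = 67/9.

67/9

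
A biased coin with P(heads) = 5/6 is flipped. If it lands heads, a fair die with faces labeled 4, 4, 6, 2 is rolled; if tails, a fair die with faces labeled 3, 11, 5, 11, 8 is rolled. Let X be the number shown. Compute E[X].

23/5

E[X | heads] = (4+4+6+2)/4 = 4.
E[X | tails] = (3+11+5+11+8)/5 = 38/5.
By the law of total expectation,
E[X] = (5/6)·(4) + (1/6)·(38/5) = 23/5.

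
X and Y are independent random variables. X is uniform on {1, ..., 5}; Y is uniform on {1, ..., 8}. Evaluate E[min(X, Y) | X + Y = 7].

Outcomes with X + Y = 7: (1,6), (2,5), (3,4), (4,3), (5,2), each with probability 1/40.
E[min(X, Y) | X + Y = 7] = (1 + 2 + 3 + 3 + 2) / 5 = 11/5.

11/5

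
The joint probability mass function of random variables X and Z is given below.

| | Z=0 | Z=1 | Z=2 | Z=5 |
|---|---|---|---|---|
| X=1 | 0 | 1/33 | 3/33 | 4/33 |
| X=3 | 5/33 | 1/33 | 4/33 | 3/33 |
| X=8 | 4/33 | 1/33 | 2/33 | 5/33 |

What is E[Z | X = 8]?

5/2

P(X = 8) = 4/11.
Σ Z·P over the event = 0·(4/33) + 1·(1/33) + 2·(2/33) + 5·(5/33) = 10/11.
E[Z | X = 8] = (10/11) / (4/11) = 5/2.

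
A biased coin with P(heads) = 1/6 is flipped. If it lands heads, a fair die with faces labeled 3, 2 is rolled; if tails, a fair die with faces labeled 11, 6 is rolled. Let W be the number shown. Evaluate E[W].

E[W | heads] = (3+2)/2 = 5/2.
E[W | tails] = (11+6)/2 = 17/2.
E[W] = (1/6)·(5/2) + (5/6)·(17/2) = 15/2.

15/2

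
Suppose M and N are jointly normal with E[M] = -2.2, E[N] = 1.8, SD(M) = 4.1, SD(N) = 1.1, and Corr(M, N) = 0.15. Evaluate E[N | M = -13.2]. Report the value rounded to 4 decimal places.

E[N | M=x] = μ_N + ρ(σ_N/σ_M)(x − μ_M) for jointly normal variables.
E[N | M=-13.2] = 1.8 + (0.15)·(1.1/4.1)·(-13.2 − (-2.2)) = 1.8 + (0.040244)·(-11) = 1.3573.

1.3573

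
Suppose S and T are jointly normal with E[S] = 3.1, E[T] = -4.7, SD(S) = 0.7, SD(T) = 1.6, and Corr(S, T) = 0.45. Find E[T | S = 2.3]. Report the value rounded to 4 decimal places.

E[T | S=x] = μ_T + ρ(σ_T/σ_S)(x − μ_S) for jointly normal variables.
E[T | S=2.3] = -4.7 + (0.45)·(1.6/0.7)·(2.3 − (3.1)) = -4.7 + (1.0286)·(-0.8) = -5.5229.

-5.5229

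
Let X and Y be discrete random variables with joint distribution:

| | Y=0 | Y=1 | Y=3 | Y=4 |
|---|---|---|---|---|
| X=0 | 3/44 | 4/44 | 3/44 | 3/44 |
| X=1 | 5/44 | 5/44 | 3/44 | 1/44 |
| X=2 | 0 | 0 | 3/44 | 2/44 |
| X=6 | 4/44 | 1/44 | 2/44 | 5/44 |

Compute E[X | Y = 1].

11/10

P(Y = 1) = 5/22.
Σ X·P over the event = 0·(4/44) + 1·(5/44) + 6·(1/44) = 1/4.
E[X | Y = 1] = (1/4) / (5/22) = 11/10.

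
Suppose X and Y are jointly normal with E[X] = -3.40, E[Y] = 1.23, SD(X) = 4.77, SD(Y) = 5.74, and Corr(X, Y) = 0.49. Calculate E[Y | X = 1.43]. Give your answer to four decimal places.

The regression of Y on X has slope ρ·σ_Y/σ_X and passes through (μ_X, μ_Y).
E[Y | X=1.43] = 1.23 + (0.49)·(5.74/4.77)·(1.43 − (-3.40)) = 1.23 + (0.58964)·(4.83) = 4.0780.

4.0780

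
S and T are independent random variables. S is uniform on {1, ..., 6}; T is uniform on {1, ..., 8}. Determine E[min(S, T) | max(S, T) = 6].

P(max(S, T) = 6) = 11/48.
Summing min(S,T)·P(x,y) over outcomes with max(S, T) = 6 gives 3/4.
E[min(S, T) | max(S, T) = 6] = (3/4) / (11/48) = 36/11.

36/11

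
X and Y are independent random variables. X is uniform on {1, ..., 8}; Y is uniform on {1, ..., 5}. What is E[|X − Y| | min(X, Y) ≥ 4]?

Outcomes with min(X, Y) ≥ 4: (4,4), (4,5), (5,4), (5,5), (6,4), (6,5), (7,4), (7,5), (8,4), (8,5), each with probability 1/40.
E[|X − Y| | min(X, Y) ≥ 4] = (0 + 1 + 1 + 0 + 2 + 1 + 3 + 2 + 4 + 3) / 10 = 17/10.

17/10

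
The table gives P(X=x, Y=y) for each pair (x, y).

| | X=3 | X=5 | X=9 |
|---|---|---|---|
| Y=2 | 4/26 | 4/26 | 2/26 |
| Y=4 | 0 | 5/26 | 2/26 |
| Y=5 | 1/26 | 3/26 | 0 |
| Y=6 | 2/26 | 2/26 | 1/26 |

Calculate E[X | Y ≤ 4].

P(Y ≤ 4) = 17/26.
Σ X·P over the event = 3·(4/26) + 5·(4/26) + 5·(5/26) + 9·(2/26) + 9·(2/26) = 93/26.
E[X | Y ≤ 4] = (93/26) / (17/26) = 93/17.

93/17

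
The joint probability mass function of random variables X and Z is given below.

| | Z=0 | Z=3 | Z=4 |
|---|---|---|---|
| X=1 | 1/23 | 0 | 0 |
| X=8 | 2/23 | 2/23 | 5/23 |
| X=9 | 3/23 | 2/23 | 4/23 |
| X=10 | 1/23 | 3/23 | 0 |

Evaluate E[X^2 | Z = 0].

P(Z = 0) = 7/23.
Summing X^2·P(X=x,Z=y) over the conditioning event gives 472/23.
E[X^2 | Z = 0] = (472/23) / (7/23) = 472/7.

472/7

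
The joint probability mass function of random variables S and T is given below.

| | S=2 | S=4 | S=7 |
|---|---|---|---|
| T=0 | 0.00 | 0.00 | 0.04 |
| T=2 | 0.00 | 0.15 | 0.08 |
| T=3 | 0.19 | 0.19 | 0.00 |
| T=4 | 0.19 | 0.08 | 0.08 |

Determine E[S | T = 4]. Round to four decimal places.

P(T = 4) = 0.35.
Σ S·P over the event = 2·(0.19) + 4·(0.08) + 7·(0.08) = 1.26.
E[S | T = 4] = (1.26) / (0.35) = 3.6000.

3.6000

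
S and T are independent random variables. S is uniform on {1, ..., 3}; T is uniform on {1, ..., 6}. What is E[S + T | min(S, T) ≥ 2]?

13/2

P(min(S, T) ≥ 2) = 5/9.
Summing (S+T)·P(x,y) over outcomes with min(S, T) ≥ 2 gives 65/18.
E[S + T | min(S, T) ≥ 2] = (65/18) / (5/9) = 13/2.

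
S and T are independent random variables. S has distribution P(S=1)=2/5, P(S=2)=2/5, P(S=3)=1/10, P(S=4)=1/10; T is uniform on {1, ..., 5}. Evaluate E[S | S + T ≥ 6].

P(S + T ≥ 6) = 19/50.
Summing S·P(x,y) over outcomes with S + T ≥ 6 gives 9/10.
E[S | S + T ≥ 6] = (9/10) / (19/50) = 45/19.

45/19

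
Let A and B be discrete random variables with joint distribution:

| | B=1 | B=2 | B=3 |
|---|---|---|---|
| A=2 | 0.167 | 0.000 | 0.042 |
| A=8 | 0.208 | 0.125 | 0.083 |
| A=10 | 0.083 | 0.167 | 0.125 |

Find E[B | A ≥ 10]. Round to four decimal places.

2.1120

P(A ≥ 10) = 0.375.
Σ B·P over the event = 1·(0.083) + 2·(0.167) + 3·(0.125) = 0.792.
E[B | A ≥ 10] = (0.792) / (0.375) = 2.1120.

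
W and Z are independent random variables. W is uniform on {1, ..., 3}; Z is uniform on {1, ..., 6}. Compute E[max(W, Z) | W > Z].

Outcomes with W > Z: (2,1), (3,1), (3,2), each with probability 1/18.
E[max(W, Z) | W > Z] = (2 + 3 + 3) / 3 = 8/3.

8/3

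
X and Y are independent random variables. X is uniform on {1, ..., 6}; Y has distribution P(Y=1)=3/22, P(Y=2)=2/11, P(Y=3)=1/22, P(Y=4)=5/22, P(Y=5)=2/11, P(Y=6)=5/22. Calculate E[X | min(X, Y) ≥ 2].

P(min(X, Y) ≥ 2) = 95/132.
Summing X·P(x,y) over outcomes with min(X, Y) ≥ 2 gives 95/33.
E[X | min(X, Y) ≥ 2] = (95/33) / (95/132) = 4.

4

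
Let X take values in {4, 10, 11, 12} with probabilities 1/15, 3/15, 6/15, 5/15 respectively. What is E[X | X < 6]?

P(X < 6) = 1/15.
Σ over the event: 4·1/15 = 4/15.
E[X | X < 6] = (4/15) / (1/15) = 4.

4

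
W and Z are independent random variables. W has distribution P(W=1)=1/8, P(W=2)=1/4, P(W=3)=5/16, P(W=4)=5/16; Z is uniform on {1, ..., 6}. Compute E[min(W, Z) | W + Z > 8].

P(W + Z > 8) = 5/32.
Summing min(W,Z)·P(x,y) over outcomes with W + Z > 8 gives 55/96.
E[min(W, Z) | W + Z > 8] = (55/96) / (5/32) = 11/3.

11/3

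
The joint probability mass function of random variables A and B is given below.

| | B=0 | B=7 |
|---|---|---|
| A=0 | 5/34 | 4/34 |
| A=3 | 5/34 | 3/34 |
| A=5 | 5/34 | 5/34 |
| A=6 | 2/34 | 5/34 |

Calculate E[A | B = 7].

64/17

P(B = 7) = 1/2.
Summing A·P(A=x,B=y) over the conditioning event gives 32/17.
E[A | B = 7] = (32/17) / (1/2) = 64/17.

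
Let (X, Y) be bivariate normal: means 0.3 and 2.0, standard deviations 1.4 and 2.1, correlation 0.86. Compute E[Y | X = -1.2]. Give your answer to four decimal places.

The regression of Y on X has slope ρ·σ_Y/σ_X and passes through (μ_X, μ_Y).
E[Y | X=-1.2] = 2.0 + (0.86)·(2.1/1.4)·(-1.2 − (0.3)) = 2.0 + (1.29)·(-1.5) = 0.0650.

0.0650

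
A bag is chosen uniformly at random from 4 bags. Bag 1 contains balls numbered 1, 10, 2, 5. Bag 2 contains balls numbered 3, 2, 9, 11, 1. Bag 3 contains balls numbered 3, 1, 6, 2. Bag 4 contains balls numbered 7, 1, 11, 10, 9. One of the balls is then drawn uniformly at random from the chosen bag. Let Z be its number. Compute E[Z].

E[Z | bag 1] = (1+10+2+5)/4 = 9/2.
E[Z | bag 2] = (3+2+9+11+1)/5 = 26/5.
E[Z | bag 3] = (3+1+6+2)/4 = 3.
E[Z | bag 4] = (7+1+11+10+9)/5 = 38/5.
E[Z] = (1/4)·(9/2) + (1/4)·(26/5) + (1/4)·(3) + (1/4)·(38/5) = 203/40.

203/40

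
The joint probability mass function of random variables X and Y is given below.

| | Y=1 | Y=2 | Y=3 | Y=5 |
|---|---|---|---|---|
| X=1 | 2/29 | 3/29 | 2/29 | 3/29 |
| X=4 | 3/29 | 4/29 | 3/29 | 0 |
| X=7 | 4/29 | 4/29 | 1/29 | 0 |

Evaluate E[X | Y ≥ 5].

P(Y ≥ 5) = 3/29.
Summing X·P(X=x,Y=y) over the conditioning event gives 3/29.
E[X | Y ≥ 5] = (3/29) / (3/29) = 1.

1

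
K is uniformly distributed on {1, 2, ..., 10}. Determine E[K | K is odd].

5

Given K is odd, K is equally likely to be any of {1, 3, 5, 7, 9}.
E[K | K is odd] = (1 + 3 + 5 + 7 + 9) / 5 = 5.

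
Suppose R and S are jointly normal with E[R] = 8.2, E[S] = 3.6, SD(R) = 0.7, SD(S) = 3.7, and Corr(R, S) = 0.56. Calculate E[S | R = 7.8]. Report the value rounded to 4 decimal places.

The regression of S on R has slope ρ·σ_S/σ_R and passes through (μ_R, μ_S).
E[S | R=7.8] = 3.6 + (0.56)·(3.7/0.7)·(7.8 − (8.2)) = 3.6 + (2.96)·(-0.4) = 2.4160.

2.4160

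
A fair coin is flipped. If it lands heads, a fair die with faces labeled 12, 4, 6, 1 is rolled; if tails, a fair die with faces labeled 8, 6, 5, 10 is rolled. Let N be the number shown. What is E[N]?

E[N | heads] = (12+4+6+1)/4 = 23/4.
E[N | tails] = (8+6+5+10)/4 = 29/4.
By the law of total expectation,
E[N] = (1/2)·(23/4) + (1/2)·(29/4) = 13/2.

13/2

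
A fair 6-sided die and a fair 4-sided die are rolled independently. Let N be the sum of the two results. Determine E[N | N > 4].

P(N > 4) = 3/4.
Σ over the event: 5·1/6 + 6·1/6 + 7·1/6 + 8·1/8 + 9·1/12 + 10·1/24 = 31/6.
E[N | N > 4] = (31/6) / (3/4) = 62/9.

62/9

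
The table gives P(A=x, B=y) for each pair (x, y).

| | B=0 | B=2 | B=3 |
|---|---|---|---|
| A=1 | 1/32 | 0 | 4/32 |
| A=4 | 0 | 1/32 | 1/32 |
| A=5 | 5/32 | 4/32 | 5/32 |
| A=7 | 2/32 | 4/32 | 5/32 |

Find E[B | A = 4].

P(A = 4) = 1/16.
Σ B·P over the event = 2·(1/32) + 3·(1/32) = 5/32.
E[B | A = 4] = (5/32) / (1/16) = 5/2.

5/2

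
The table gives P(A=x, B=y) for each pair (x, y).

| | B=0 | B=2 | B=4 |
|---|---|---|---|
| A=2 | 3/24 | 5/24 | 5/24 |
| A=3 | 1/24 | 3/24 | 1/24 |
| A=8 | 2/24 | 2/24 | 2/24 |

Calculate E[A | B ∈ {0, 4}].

27/7

P(B ∈ {0, 4}) = 7/12.
Σ A·P over the event = 2·(3/24) + 2·(5/24) + 3·(1/24) + 3·(1/24) + 8·(2/24) + 8·(2/24) = 9/4.
E[A | B ∈ {0, 4}] = (9/4) / (7/12) = 27/7.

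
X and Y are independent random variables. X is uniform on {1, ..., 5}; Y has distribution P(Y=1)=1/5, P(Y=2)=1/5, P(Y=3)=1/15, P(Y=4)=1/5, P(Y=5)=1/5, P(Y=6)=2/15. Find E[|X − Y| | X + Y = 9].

P(X + Y = 9) = 8/75.
Summing |X−Y|·P(x,y) over outcomes with X + Y = 9 gives 4/25.
E[|X − Y| | X + Y = 9] = (4/25) / (8/75) = 3/2.

3/2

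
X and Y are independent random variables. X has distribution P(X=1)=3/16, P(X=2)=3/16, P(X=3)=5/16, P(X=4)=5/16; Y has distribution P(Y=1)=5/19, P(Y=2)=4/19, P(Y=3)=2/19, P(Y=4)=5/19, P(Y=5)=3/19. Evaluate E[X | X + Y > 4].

674/219

P(X + Y > 4) = 219/304.
Summing X·P(x,y) over outcomes with X + Y > 4 gives 337/152.
E[X | X + Y > 4] = (337/152) / (219/304) = 674/219.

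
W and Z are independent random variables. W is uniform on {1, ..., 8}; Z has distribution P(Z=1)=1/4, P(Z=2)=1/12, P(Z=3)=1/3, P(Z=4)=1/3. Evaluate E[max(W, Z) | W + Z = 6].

47/12

P(W + Z = 6) = 1/8.
Summing max(W,Z)·P(x,y) over outcomes with W + Z = 6 gives 47/96.
E[max(W, Z) | W + Z = 6] = (47/96) / (1/8) = 47/12.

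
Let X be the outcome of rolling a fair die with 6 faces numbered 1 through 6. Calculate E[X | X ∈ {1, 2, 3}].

P(X ∈ {1, 2, 3}) = 1/2.
Σ over the event: 1·1/6 + 2·1/6 + 3·1/6 = 1.
E[X | X ∈ {1, 2, 3}] = (1) / (1/2) = 2.

2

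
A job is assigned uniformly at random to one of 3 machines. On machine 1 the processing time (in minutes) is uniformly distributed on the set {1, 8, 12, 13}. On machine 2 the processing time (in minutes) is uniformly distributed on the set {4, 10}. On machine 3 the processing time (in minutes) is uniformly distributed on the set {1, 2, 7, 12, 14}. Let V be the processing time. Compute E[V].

E[V | machine 1] = (1+8+12+13)/4 = 17/2.
E[V | machine 2] = (4+10)/2 = 7.
E[V | machine 3] = (1+2+7+12+14)/5 = 36/5.
E[V] = (1/3)·(17/2) + (1/3)·(7) + (1/3)·(36/5) = 227/30.

227/30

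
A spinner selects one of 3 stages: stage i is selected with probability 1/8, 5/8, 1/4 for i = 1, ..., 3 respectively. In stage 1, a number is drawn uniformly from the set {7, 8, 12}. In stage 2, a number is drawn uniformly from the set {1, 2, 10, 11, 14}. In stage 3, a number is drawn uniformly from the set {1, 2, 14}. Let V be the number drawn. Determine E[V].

E[V | stage 1] = (7+8+12)/3 = 9.
E[V | stage 2] = (1+2+10+11+14)/5 = 38/5.
E[V | stage 3] = (1+2+14)/3 = 17/3.
By the law of total expectation,
E[V] = (1/8)·(9) + (5/8)·(38/5) + (1/4)·(17/3) = 175/24.

175/24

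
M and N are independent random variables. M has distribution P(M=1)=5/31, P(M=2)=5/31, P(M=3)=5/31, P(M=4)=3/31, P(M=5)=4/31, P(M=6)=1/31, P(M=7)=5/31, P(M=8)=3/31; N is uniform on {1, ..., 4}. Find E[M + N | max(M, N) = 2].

P(max(M, N) = 2) = 15/124.
Summing (M+N)·P(x,y) over outcomes with max(M, N) = 2 gives 25/62.
E[M + N | max(M, N) = 2] = (25/62) / (15/124) = 10/3.

10/3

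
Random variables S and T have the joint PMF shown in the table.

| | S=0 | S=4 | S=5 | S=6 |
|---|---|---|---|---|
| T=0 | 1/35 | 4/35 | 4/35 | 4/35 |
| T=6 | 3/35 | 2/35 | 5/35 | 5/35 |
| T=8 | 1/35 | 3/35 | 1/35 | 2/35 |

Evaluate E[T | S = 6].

46/11

P(S = 6) = 11/35.
Σ T·P over the event = 0·(4/35) + 6·(5/35) + 8·(2/35) = 46/35.
E[T | S = 6] = (46/35) / (11/35) = 46/11.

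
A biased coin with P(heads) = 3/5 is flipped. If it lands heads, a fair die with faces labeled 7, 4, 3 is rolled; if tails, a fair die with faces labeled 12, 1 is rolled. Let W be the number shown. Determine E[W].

27/5

E[W | heads] = (7+4+3)/3 = 14/3.
E[W | tails] = (12+1)/2 = 13/2.
E[W] = (3/5)·(14/3) + (2/5)·(13/2) = 27/5.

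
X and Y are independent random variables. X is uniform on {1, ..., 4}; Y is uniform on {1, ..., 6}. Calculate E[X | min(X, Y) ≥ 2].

P(min(X, Y) ≥ 2) = 5/8.
Summing X·P(x,y) over outcomes with min(X, Y) ≥ 2 gives 15/8.
E[X | min(X, Y) ≥ 2] = (15/8) / (5/8) = 3.

3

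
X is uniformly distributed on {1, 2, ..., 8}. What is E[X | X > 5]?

7

Given X > 5, X is equally likely to be any of {6, 7, 8}.
E[X | X > 5] = (6 + 7 + 8) / 3 = 7.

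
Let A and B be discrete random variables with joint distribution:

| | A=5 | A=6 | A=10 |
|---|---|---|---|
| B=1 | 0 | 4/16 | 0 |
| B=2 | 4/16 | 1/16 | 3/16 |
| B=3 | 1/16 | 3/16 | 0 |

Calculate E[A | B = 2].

7

P(B = 2) = 1/2.
Σ A·P over the event = 5·(4/16) + 6·(1/16) + 10·(3/16) = 7/2.
E[A | B = 2] = (7/2) / (1/2) = 7.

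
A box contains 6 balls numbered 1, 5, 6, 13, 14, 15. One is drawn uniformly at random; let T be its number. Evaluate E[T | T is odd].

P(T is odd) = 2/3.
Σ over the event: 1·1/6 + 5·1/6 + 13·1/6 + 15·1/6 = 17/3.
E[T | T is odd] = (17/3) / (2/3) = 17/2.

17/2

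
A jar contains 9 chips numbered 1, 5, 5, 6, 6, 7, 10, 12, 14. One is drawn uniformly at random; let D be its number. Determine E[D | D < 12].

P(D < 12) = 7/9.
Σ over the event: 1·1/9 + 5·2/9 + 6·2/9 + 7·1/9 + 10·1/9 = 40/9.
E[D | D < 12] = (40/9) / (7/9) = 40/7.

40/7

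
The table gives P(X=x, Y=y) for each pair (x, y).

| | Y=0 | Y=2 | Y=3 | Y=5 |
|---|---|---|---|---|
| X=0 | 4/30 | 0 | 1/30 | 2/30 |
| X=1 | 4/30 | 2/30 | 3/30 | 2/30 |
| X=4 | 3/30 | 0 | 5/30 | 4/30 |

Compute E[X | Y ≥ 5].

P(Y ≥ 5) = 4/15.
Σ X·P over the event = 0·(2/30) + 1·(2/30) + 4·(4/30) = 3/5.
E[X | Y ≥ 5] = (3/5) / (4/15) = 9/4.

9/4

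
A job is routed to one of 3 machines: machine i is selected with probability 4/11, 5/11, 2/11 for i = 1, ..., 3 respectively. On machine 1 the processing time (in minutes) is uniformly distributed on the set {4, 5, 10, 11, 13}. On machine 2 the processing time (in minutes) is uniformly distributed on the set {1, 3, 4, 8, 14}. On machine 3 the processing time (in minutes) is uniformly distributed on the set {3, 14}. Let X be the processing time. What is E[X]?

E[X | machine 1] = (4+5+10+11+13)/5 = 43/5.
E[X | machine 2] = (1+3+4+8+14)/5 = 6.
E[X | machine 3] = (3+14)/2 = 17/2.
E[X] = (4/11)·(43/5) + (5/11)·(6) + (2/11)·(17/2) = 37/5.

37/5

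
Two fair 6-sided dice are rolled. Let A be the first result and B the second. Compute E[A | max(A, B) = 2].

P(max(A, B) = 2) = 1/12.
Summing A·P(x,y) over outcomes with max(A, B) = 2 gives 5/36.
E[A | max(A, B) = 2] = (5/36) / (1/12) = 5/3.

5/3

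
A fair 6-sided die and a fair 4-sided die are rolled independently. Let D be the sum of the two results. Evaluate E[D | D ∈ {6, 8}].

48/7

P(D ∈ {6, 8}) = 7/24.
Σ over the event: 6·1/6 + 8·1/8 = 2.
E[D | D ∈ {6, 8}] = (2) / (7/24) = 48/7.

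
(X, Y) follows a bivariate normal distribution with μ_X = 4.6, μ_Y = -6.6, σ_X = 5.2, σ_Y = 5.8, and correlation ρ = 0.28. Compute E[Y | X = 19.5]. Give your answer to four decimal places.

For a bivariate normal, E[Y | X=x] = μ_Y + ρ·(σ_Y/σ_X)·(x − μ_X).
E[Y | X=19.5] = -6.6 + (0.28)·(5.8/5.2)·(19.5 − (4.6)) = -6.6 + (0.31231)·(14.9) = -1.9466.

-1.9466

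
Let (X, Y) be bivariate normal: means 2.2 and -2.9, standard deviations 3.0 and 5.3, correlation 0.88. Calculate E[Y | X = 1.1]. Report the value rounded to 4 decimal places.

-4.6101

E[Y | X=x] = μ_Y + ρ(σ_Y/σ_X)(x − μ_X) for jointly normal variables.
E[Y | X=1.1] = -2.9 + (0.88)·(5.3/3.0)·(1.1 − (2.2)) = -2.9 + (1.55467)·(-1.1) = -4.6101.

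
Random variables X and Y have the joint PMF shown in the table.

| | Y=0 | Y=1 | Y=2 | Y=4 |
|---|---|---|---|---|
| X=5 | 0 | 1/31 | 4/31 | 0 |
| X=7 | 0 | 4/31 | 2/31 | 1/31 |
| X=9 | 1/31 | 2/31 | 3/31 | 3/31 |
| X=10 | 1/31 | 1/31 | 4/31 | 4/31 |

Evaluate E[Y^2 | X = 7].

P(X = 7) = 7/31.
Σ Y^2·P over the event = 1·(4/31) + 4·(2/31) + 16·(1/31) = 28/31.
E[Y^2 | X = 7] = (28/31) / (7/31) = 4.

4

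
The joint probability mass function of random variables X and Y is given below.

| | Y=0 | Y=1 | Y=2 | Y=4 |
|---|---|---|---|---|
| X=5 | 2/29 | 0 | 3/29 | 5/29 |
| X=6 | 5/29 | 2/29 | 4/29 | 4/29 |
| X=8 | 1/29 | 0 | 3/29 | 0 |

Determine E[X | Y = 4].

49/9

P(Y = 4) = 9/29.
Summing X·P(X=x,Y=y) over the conditioning event gives 49/29.
E[X | Y = 4] = (49/29) / (9/29) = 49/9.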